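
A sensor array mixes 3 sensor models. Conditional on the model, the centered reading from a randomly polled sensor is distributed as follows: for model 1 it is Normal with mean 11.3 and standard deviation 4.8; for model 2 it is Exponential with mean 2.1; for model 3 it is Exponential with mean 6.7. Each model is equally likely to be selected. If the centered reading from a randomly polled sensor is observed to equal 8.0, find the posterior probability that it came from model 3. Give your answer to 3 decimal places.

0.373

Likelihoods f(8.0 | ·): 1: 0.0656195; 2: 0.0105518; 3: 0.0452235.
Posterior ∝ prior × likelihood. Numerator for 3: 0.333333·0.0452235 = 0.0150745.
Normalizing constant: 0.333333·0.0656195 + 0.333333·0.0105518 + 0.333333·0.0452235 = 0.0404649.
P(3 | observation) = 0.0150745 / 0.0404649 = 0.372533.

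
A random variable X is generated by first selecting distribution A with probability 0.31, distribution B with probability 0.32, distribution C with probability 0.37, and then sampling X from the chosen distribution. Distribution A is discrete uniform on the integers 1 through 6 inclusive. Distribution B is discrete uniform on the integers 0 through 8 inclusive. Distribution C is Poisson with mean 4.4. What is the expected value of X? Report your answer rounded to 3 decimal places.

Component means — A: 3.5; B: 4; C: 4.4.
E[X] = 0.31·3.5 + 0.32·4 + 0.37·4.4 = 3.993.

3.993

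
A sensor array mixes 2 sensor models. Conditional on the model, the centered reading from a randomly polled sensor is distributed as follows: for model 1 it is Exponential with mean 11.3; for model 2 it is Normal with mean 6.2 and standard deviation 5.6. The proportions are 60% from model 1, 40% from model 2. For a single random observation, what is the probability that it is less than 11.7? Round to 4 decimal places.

0.7217

Conditional on each model, P(X < 11.7): 1: 0.644915; 2: 0.836985.
By total probability, P(X < 11.7) = 0.6·0.644915 + 0.4·0.836985 = 0.721743.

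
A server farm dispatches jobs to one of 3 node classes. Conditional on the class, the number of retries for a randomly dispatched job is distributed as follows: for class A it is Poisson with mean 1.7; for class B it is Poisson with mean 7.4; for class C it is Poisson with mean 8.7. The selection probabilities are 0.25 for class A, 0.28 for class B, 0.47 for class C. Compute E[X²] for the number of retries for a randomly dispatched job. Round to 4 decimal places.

For each component E[X²] = Var + (mean)², giving A: 4.59; B: 62.16; C: 84.39.
Overall E[X²] = 0.25·4.59 + 0.28·62.16 + 0.47·84.39 = 58.2156.

58.2156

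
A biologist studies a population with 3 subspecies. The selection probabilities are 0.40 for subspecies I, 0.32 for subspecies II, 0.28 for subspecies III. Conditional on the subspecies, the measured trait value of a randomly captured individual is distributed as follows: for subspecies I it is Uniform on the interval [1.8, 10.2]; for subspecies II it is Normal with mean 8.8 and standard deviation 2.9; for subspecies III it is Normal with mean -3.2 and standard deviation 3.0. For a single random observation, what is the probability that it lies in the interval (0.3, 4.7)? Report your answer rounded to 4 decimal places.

0.1956

Conditional on each subspecies, P(0.3 < X < 4.7): I: 0.345238; II: 0.0770222; III: 0.117445.
By total probability, P(0.3 < X < 4.7) = 0.4·0.345238 + 0.32·0.0770222 + 0.28·0.117445 = 0.195627.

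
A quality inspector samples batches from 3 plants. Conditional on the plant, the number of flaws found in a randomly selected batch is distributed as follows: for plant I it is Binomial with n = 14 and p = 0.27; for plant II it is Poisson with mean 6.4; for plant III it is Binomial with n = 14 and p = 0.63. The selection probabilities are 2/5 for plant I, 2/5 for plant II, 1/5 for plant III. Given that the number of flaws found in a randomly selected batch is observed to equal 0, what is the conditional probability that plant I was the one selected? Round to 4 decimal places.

Likelihoods P(X=0 | ·): I: 0.0122045; II: 0.00166156; III: 9.01206e-07.
Posterior ∝ prior × likelihood. Numerator for I: 0.4·0.0122045 = 0.0048818.
Normalizing constant: 0.4·0.0122045 + 0.4·0.00166156 + 0.2·9.01206e-07 = 0.0055466.
P(I | observation) = 0.0048818 / 0.0055466 = 0.880142.

0.8801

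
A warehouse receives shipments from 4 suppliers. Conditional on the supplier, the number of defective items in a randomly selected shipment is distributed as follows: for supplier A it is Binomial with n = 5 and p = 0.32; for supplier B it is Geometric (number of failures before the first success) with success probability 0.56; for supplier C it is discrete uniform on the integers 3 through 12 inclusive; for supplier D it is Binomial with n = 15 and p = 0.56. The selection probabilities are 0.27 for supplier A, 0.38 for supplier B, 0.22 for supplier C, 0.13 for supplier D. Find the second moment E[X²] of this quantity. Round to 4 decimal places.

For each component E[X²] = Var + (mean)², giving A: 3.648; B: 2.02041; C: 64.5; D: 74.256.
Overall E[X²] = 0.27·3.648 + 0.38·2.02041 + 0.22·64.5 + 0.13·74.256 = 25.596.

25.5960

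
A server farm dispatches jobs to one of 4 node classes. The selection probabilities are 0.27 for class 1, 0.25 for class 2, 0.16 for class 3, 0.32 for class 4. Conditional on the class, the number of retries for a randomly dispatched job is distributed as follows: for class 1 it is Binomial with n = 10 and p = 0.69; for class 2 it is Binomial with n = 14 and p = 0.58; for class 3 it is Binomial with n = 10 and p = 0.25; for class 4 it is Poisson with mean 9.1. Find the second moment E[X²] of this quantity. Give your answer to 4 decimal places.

For each component E[X²] = Var + (mean)², giving 1: 49.749; 2: 69.3448; 3: 8.125; 4: 91.91.
Overall E[X²] = 0.27·49.749 + 0.25·69.3448 + 0.16·8.125 + 0.32·91.91 = 61.4796.

61.4796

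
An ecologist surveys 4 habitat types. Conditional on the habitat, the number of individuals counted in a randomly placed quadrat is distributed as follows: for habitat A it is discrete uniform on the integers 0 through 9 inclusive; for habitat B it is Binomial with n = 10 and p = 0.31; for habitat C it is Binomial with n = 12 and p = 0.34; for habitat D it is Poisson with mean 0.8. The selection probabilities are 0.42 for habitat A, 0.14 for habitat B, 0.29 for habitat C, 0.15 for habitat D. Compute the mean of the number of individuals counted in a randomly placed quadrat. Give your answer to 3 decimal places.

Component means — A: 4.5; B: 3.1; C: 4.08; D: 0.8.
E[X] = 0.42·4.5 + 0.14·3.1 + 0.29·4.08 + 0.15·0.8 = 3.6272.

3.627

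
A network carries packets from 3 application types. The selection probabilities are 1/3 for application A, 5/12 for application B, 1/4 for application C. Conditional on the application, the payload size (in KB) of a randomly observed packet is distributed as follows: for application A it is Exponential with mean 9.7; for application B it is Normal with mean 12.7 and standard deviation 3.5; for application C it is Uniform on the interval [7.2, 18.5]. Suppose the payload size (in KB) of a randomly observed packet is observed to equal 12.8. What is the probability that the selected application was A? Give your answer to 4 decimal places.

0.1166

Likelihoods f(12.8 | ·): A: 0.0275511; B: 0.113937; C: 0.0884956.
Posterior ∝ prior × likelihood. Numerator for A: 0.333333·0.0275511 = 0.00918369.
Normalizing constant: 0.333333·0.0275511 + 0.416667·0.113937 + 0.25·0.0884956 = 0.0787813.
P(A | observation) = 0.00918369 / 0.0787813 = 0.116572.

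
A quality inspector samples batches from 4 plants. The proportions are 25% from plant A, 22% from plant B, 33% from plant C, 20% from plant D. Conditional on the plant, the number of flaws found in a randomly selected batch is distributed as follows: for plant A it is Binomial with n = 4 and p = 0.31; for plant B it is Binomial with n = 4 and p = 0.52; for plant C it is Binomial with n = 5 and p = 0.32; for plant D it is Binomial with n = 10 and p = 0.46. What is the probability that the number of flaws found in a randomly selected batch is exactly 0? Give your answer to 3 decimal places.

0.117

Conditional on each plant, P(X = 0): A: 0.226671; B: 0.0530842; C: 0.145393; D: 0.00210833.
By total probability, P(X = 0) = 0.25·0.226671 + 0.22·0.0530842 + 0.33·0.145393 + 0.2·0.00210833 = 0.116748.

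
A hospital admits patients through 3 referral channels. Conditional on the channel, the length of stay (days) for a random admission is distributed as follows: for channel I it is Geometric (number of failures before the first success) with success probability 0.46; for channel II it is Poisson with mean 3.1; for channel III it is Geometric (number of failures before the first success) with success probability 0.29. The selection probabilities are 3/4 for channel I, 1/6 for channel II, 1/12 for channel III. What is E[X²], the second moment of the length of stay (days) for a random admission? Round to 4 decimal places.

For each component E[X²] = Var + (mean)², giving I: 3.93006; II: 12.71; III: 14.4364.
Overall E[X²] = 0.75·3.93006 + 0.166667·12.71 + 0.0833333·14.4364 = 6.26891.

6.2689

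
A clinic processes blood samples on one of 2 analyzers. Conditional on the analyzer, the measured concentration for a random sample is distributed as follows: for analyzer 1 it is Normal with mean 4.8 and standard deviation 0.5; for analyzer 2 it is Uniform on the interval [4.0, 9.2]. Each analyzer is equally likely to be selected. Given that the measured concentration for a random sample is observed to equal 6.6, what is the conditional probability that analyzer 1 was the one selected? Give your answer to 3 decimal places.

Likelihoods f(6.6 | ·): 1: 0.0012238; 2: 0.192308.
Posterior ∝ prior × likelihood. Numerator for 1: 0.5·0.0012238 = 0.000611902.
Normalizing constant: 0.5·0.0012238 + 0.5·0.192308 = 0.0967657.
P(1 | observation) = 0.000611902 / 0.0967657 = 0.00632354.

0.006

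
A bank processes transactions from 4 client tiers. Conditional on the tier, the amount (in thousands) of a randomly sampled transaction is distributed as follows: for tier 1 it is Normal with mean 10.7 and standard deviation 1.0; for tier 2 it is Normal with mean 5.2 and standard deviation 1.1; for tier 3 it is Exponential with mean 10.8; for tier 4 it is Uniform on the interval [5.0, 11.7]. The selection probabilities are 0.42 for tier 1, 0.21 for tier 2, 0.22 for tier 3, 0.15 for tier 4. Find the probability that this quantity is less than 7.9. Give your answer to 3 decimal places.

Conditional on each tier, P(X < 7.9): 1: 0.00255513; 2: 0.992947; 3: 0.518804; 4: 0.432836.
By total probability, P(X < 7.9) = 0.42·0.00255513 + 0.21·0.992947 + 0.22·0.518804 + 0.15·0.432836 = 0.388654.

0.389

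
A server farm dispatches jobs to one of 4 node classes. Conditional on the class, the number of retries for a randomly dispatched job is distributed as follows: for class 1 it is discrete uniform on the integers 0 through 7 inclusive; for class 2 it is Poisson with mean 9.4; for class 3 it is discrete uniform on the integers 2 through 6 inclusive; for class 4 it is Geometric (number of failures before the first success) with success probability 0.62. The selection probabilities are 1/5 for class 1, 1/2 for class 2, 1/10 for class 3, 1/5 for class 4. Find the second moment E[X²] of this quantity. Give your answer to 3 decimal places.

54.453

For each component E[X²] = Var + (mean)², giving 1: 17.5; 2: 97.76; 3: 18; 4: 1.3642.
Overall E[X²] = 0.2·17.5 + 0.5·97.76 + 0.1·18 + 0.2·1.3642 = 54.4528.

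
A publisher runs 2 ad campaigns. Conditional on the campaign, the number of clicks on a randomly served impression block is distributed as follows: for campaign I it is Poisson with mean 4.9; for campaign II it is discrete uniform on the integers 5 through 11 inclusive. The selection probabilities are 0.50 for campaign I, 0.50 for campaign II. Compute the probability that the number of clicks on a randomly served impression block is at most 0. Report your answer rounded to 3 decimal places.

0.004

Conditional on each campaign, P(X ≤ 0): I: 0.00744658; II: 0.
By total probability, P(X ≤ 0) = 0.5·0.00744658 + 0.5·0 = 0.00372329.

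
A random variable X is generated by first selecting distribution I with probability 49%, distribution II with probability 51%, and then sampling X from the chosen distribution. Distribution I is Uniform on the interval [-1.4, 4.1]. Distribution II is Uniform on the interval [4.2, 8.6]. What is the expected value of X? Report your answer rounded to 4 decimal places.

3.9255

Component means — I: 1.35; II: 6.4.
E[X] = 0.49·1.35 + 0.51·6.4 = 3.9255.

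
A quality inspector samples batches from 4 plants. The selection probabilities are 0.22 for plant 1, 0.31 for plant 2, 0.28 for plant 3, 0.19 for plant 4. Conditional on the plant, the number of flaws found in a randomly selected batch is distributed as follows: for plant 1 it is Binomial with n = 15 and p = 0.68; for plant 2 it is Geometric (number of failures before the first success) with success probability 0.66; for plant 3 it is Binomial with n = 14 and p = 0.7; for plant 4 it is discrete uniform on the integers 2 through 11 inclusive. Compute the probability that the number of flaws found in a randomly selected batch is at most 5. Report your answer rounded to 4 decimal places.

0.3892

Conditional on each plant, P(X ≤ 5): 1: 0.00615148; 2: 0.998455; 3: 0.00828852; 4: 0.4.
By total probability, P(X ≤ 5) = 0.22·0.00615148 + 0.31·0.998455 + 0.28·0.00828852 + 0.19·0.4 = 0.389195.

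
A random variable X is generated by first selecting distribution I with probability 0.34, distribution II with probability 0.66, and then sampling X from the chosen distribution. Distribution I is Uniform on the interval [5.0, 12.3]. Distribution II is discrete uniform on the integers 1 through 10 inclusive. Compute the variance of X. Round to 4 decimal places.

Per component, I: μ=8.65, E[X²]=79.2633; II: μ=5.5, E[X²]=38.5.
E[X] = 0.34·8.65 + 0.66·5.5 = 6.571.
E[X²] = 0.34·79.2633 + 0.66·38.5 = 52.3595.
Var(X) = E[X²] − (E[X])² = 52.3595 − 43.178 = 9.18149.

9.1815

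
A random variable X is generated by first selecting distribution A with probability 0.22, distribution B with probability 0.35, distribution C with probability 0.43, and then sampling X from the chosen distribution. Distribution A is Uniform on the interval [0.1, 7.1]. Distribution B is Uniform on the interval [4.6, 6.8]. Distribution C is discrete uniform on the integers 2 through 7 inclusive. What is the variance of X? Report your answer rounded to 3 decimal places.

2.927

Per component, A: μ=3.6, E[X²]=17.0433; B: μ=5.7, E[X²]=32.8933; C: μ=4.5, E[X²]=23.1667.
E[X] = 0.22·3.6 + 0.35·5.7 + 0.43·4.5 = 4.722.
E[X²] = 0.22·17.0433 + 0.35·32.8933 + 0.43·23.1667 = 25.2239.
Var(X) = E[X²] − (E[X])² = 25.2239 − 22.2973 = 2.92658.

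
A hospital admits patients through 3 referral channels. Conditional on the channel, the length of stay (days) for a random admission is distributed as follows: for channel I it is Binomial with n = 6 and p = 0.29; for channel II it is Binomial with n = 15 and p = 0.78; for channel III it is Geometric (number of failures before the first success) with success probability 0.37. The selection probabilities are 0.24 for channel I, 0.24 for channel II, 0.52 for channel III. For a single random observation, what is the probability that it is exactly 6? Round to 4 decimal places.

0.0125

Conditional on each channel, P(X = 6): I: 0.000594823; II: 0.00136074; III: 0.0231337.
By total probability, P(X = 6) = 0.24·0.000594823 + 0.24·0.00136074 + 0.52·0.0231337 = 0.0124989.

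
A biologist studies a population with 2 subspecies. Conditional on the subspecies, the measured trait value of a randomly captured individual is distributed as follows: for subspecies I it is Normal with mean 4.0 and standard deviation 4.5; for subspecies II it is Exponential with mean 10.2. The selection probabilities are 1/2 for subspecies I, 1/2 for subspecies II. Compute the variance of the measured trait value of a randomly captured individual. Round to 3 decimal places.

71.755

Per component, I: μ=4, E[X²]=36.25; II: μ=10.2, E[X²]=208.08.
E[X] = 0.5·4 + 0.5·10.2 = 7.1.
E[X²] = 0.5·36.25 + 0.5·208.08 = 122.165.
Var(X) = E[X²] − (E[X])² = 122.165 − 50.41 = 71.755.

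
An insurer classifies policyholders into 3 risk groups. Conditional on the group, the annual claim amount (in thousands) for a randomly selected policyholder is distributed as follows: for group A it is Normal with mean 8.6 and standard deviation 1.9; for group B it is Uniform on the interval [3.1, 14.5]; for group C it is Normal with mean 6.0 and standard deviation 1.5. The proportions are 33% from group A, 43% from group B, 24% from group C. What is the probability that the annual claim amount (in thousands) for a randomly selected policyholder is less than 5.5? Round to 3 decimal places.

Conditional on each group, P(X < 5.5): A: 0.0513841; B: 0.210526; C: 0.369441.
By total probability, P(X < 5.5) = 0.33·0.0513841 + 0.43·0.210526 + 0.24·0.369441 = 0.196149.

0.196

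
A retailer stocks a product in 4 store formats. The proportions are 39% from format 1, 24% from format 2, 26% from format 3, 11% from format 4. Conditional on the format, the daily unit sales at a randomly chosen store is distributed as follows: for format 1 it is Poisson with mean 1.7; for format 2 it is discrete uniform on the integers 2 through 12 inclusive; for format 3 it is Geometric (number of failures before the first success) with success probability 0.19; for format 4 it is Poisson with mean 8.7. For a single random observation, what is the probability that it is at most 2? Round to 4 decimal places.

0.4398

Conditional on each format, P(X ≤ 2): 1: 0.757223; 2: 0.0909091; 3: 0.468559; 4: 0.00792032.
By total probability, P(X ≤ 2) = 0.39·0.757223 + 0.24·0.0909091 + 0.26·0.468559 + 0.11·0.00792032 = 0.439832.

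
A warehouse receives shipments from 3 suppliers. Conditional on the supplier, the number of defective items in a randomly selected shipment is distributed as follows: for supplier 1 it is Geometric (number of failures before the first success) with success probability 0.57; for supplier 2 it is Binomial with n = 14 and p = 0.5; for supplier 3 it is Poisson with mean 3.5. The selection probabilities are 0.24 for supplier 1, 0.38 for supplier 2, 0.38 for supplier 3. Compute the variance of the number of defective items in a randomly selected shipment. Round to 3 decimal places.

8.992

Per component, 1: μ=0.754386, E[X²]=1.89258; 2: μ=7, E[X²]=52.5; 3: μ=3.5, E[X²]=15.75.
E[X] = 0.24·0.754386 + 0.38·7 + 0.38·3.5 = 4.17105.
E[X²] = 0.24·1.89258 + 0.38·52.5 + 0.38·15.75 = 26.3892.
Var(X) = E[X²] − (E[X])² = 26.3892 − 17.3977 = 8.99154.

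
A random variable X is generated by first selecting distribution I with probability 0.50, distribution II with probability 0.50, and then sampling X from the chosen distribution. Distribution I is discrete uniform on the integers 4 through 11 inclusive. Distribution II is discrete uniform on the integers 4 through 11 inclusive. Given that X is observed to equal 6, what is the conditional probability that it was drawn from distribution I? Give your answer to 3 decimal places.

0.500

Likelihoods P(X=6 | ·): I: 0.125; II: 0.125.
Posterior ∝ prior × likelihood. Numerator for I: 0.5·0.125 = 0.0625.
Normalizing constant: 0.5·0.125 + 0.5·0.125 = 0.125.
P(I | observation) = 0.0625 / 0.125 = 0.5.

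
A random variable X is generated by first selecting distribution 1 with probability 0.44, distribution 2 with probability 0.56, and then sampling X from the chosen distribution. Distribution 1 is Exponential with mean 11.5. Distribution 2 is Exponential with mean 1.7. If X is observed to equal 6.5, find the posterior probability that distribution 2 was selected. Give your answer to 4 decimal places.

0.2487

Likelihoods f(6.5 | ·): 1: 0.0494119; 2: 0.0128533.
Posterior ∝ prior × likelihood. Numerator for 2: 0.56·0.0128533 = 0.00719783.
Normalizing constant: 0.44·0.0494119 + 0.56·0.0128533 = 0.0289391.
P(2 | observation) = 0.00719783 / 0.0289391 = 0.248724.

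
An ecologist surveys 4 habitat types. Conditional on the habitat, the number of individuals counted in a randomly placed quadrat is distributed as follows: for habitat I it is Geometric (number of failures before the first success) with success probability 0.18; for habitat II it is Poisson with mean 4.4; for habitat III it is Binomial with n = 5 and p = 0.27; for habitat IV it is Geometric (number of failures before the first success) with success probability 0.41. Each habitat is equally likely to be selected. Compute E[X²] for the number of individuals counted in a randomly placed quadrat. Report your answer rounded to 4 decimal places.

For each component E[X²] = Var + (mean)², giving I: 46.0617; II: 23.76; III: 2.808; IV: 5.58061.
Overall E[X²] = 0.25·46.0617 + 0.25·23.76 + 0.25·2.808 + 0.25·5.58061 = 19.5526.

19.5526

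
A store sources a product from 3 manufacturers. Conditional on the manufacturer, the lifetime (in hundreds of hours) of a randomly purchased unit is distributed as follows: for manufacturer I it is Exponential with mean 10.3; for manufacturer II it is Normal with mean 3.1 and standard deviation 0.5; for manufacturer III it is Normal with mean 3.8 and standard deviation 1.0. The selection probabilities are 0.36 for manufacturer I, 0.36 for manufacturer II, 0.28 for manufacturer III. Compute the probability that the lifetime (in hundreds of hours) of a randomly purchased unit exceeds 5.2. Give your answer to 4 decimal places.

0.2399

Conditional on each manufacturer, P(X > 5.2): I: 0.603593; II: 1.33457e-05; III: 0.0807567.
By total probability, P(X > 5.2) = 0.36·0.603593 + 0.36·1.33457e-05 + 0.28·0.0807567 = 0.23991.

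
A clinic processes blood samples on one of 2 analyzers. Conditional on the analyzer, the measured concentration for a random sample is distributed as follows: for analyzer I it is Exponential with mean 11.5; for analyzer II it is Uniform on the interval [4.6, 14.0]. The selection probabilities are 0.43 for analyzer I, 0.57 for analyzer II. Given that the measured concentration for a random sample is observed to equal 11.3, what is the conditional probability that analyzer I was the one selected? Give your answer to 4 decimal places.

0.1875

Likelihoods f(11.3 | ·): I: 0.0325507; II: 0.106383.
Posterior ∝ prior × likelihood. Numerator for I: 0.43·0.0325507 = 0.0139968.
Normalizing constant: 0.43·0.0325507 + 0.57·0.106383 = 0.0746351.
P(I | observation) = 0.0139968 / 0.0746351 = 0.187537.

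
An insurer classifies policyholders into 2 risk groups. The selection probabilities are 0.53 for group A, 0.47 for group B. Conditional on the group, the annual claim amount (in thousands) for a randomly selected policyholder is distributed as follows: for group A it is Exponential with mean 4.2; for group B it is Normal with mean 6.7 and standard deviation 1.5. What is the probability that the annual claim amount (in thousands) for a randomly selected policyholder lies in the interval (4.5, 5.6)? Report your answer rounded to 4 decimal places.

Conditional on each group, P(4.5 < X < 5.6): A: 0.0789217; B: 0.160444.
By total probability, P(4.5 < X < 5.6) = 0.53·0.0789217 + 0.47·0.160444 = 0.117237.

0.1172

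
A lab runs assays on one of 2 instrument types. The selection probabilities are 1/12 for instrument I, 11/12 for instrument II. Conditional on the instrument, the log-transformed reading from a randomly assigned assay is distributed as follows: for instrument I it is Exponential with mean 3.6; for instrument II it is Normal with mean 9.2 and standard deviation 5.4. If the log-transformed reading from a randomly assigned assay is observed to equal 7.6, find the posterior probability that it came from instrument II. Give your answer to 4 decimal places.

Likelihoods f(7.6 | ·): I: 0.0336398; II: 0.0707054.
Posterior ∝ prior × likelihood. Numerator for II: 0.916667·0.0707054 = 0.0648133.
Normalizing constant: 0.0833333·0.0336398 + 0.916667·0.0707054 = 0.0676166.
P(II | observation) = 0.0648133 / 0.0676166 = 0.958541.

0.9585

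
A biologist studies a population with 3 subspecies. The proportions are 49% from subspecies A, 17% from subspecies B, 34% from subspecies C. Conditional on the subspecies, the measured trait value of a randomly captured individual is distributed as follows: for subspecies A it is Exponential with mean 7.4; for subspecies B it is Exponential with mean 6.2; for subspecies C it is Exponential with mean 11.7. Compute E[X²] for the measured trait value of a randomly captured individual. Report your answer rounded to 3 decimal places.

159.820

For each component E[X²] = Var + (mean)², giving A: 109.52; B: 76.88; C: 273.78.
Overall E[X²] = 0.49·109.52 + 0.17·76.88 + 0.34·273.78 = 159.82.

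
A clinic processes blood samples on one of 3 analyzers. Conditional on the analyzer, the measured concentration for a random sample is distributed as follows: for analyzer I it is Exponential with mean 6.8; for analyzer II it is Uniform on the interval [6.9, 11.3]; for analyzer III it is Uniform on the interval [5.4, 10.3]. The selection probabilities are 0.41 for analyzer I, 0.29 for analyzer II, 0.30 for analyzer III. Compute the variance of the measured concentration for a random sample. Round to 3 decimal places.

20.927

Per component, I: μ=6.8, E[X²]=92.48; II: μ=9.1, E[X²]=84.4233; III: μ=7.85, E[X²]=63.6233.
E[X] = 0.41·6.8 + 0.29·9.1 + 0.3·7.85 = 7.782.
E[X²] = 0.41·92.48 + 0.29·84.4233 + 0.3·63.6233 = 81.4866.
Var(X) = E[X²] − (E[X])² = 81.4866 − 60.5595 = 20.927.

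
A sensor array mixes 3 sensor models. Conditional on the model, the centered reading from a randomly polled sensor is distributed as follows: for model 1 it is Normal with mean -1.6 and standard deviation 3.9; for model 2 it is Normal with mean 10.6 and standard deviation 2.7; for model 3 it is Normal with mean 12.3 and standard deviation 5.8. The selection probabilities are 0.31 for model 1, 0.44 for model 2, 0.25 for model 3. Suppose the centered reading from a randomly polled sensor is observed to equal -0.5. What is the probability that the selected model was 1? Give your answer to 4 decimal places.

0.9525

Likelihoods f(-0.5 | ·): 1: 0.0983039; 2: 3.15857e-05; 3: 0.00602407.
Posterior ∝ prior × likelihood. Numerator for 1: 0.31·0.0983039 = 0.0304742.
Normalizing constant: 0.31·0.0983039 + 0.44·3.15857e-05 + 0.25·0.00602407 = 0.0319941.
P(1 | observation) = 0.0304742 / 0.0319941 = 0.952494.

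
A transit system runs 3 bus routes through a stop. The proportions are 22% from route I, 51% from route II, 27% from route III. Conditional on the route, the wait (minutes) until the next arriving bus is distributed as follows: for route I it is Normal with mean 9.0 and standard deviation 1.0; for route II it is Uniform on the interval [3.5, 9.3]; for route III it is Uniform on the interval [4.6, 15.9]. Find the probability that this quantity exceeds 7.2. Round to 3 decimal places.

Conditional on each route, P(X > 7.2): I: 0.96407; II: 0.362069; III: 0.769912.
By total probability, P(X > 7.2) = 0.22·0.96407 + 0.51·0.362069 + 0.27·0.769912 = 0.604627.

0.605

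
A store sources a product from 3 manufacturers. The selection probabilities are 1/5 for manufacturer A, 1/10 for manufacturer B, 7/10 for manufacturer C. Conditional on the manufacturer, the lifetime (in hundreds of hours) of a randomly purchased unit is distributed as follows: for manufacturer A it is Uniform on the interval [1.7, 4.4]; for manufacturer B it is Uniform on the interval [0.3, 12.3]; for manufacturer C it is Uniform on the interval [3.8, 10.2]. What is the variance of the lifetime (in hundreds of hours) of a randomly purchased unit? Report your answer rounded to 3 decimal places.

Per component, A: μ=3.05, E[X²]=9.91; B: μ=6.3, E[X²]=51.69; C: μ=7, E[X²]=52.4133.
E[X] = 0.2·3.05 + 0.1·6.3 + 0.7·7 = 6.14.
E[X²] = 0.2·9.91 + 0.1·51.69 + 0.7·52.4133 = 43.8403.
Var(X) = E[X²] − (E[X])² = 43.8403 − 37.6996 = 6.14073.

6.141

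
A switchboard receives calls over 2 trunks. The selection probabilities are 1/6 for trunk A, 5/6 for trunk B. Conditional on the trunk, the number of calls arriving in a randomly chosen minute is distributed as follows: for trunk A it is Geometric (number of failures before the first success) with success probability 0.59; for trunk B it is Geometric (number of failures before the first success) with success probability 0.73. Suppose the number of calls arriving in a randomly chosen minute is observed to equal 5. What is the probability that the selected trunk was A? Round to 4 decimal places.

0.5662

Likelihoods P(X=5 | ·): A: 0.00683552; B: 0.00104747.
Posterior ∝ prior × likelihood. Numerator for A: 0.166667·0.00683552 = 0.00113925.
Normalizing constant: 0.166667·0.00683552 + 0.833333·0.00104747 = 0.00201214.
P(A | observation) = 0.00113925 / 0.00201214 = 0.566188.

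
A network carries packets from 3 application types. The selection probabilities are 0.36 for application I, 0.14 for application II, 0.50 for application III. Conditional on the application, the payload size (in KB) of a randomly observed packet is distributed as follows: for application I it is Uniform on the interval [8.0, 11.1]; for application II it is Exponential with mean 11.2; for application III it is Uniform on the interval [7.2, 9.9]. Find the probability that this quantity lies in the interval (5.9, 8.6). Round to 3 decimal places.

0.347

Conditional on each application, P(5.9 < X < 8.6): I: 0.193548; II: 0.126494; III: 0.518519.
By total probability, P(5.9 < X < 8.6) = 0.36·0.193548 + 0.14·0.126494 + 0.5·0.518519 = 0.346646.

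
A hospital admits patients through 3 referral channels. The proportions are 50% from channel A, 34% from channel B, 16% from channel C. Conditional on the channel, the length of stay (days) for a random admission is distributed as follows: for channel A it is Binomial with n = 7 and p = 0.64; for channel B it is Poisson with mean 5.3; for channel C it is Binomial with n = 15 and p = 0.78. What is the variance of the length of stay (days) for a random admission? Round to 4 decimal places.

9.5330

Per component, A: μ=4.48, E[X²]=21.6832; B: μ=5.3, E[X²]=33.39; C: μ=11.7, E[X²]=139.464.
E[X] = 0.5·4.48 + 0.34·5.3 + 0.16·11.7 = 5.914.
E[X²] = 0.5·21.6832 + 0.34·33.39 + 0.16·139.464 = 44.5084.
Var(X) = E[X²] − (E[X])² = 44.5084 − 34.9754 = 9.53304.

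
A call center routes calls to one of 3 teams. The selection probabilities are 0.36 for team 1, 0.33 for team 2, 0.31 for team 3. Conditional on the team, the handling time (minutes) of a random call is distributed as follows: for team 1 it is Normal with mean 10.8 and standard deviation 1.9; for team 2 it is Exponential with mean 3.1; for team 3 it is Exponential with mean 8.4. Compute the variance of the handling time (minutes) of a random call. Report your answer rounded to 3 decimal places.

36.905

Per component, 1: μ=10.8, E[X²]=120.25; 2: μ=3.1, E[X²]=19.22; 3: μ=8.4, E[X²]=141.12.
E[X] = 0.36·10.8 + 0.33·3.1 + 0.31·8.4 = 7.515.
E[X²] = 0.36·120.25 + 0.33·19.22 + 0.31·141.12 = 93.3798.
Var(X) = E[X²] − (E[X])² = 93.3798 − 56.4752 = 36.9046.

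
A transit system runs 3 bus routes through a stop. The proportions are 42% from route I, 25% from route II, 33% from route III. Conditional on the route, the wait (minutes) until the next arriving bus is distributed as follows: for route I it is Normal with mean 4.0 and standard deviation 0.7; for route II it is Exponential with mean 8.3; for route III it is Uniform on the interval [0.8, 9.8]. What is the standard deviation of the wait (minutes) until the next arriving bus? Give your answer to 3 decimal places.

4.751

Per component, I: μ=4, E[X²]=16.49; II: μ=8.3, E[X²]=137.78; III: μ=5.3, E[X²]=34.84.
E[X] = 0.42·4 + 0.25·8.3 + 0.33·5.3 = 5.504.
E[X²] = 0.42·16.49 + 0.25·137.78 + 0.33·34.84 = 52.868.
Var(X) = E[X²] − (E[X])² = 52.868 − 30.294 = 22.574.
SD(X) = √22.574 = 4.75121.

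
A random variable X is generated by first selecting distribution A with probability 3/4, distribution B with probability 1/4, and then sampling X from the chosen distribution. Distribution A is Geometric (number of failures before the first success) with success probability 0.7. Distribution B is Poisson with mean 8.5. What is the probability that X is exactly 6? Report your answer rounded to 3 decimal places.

0.027

Conditional on each component, P(X = 6): A: 0.0005103; B: 0.106581.
By total probability, P(X = 6) = 0.75·0.0005103 + 0.25·0.106581 = 0.0270279.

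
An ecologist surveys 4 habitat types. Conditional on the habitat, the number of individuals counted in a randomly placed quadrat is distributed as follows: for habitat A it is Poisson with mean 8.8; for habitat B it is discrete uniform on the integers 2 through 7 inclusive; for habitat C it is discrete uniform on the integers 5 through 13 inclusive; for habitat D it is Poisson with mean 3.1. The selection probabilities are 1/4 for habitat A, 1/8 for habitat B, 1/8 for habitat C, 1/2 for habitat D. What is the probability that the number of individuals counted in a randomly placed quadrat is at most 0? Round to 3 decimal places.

0.023

Conditional on each habitat, P(X ≤ 0): A: 0.000150733; B: 0; C: 0; D: 0.0450492.
By total probability, P(X ≤ 0) = 0.25·0.000150733 + 0.125·0 + 0.125·0 + 0.5·0.0450492 = 0.0225623.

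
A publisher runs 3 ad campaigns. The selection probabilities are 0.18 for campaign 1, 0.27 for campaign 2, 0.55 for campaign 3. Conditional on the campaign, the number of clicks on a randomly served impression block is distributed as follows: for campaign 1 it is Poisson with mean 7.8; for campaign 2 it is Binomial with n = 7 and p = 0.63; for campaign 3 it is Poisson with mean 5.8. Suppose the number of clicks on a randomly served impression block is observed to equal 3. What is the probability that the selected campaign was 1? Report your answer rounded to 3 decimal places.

Likelihoods P(X=3 | ·): 1: 0.0324068; 2: 0.16402; 3: 0.098452.
Posterior ∝ prior × likelihood. Numerator for 1: 0.18·0.0324068 = 0.00583322.
Normalizing constant: 0.18·0.0324068 + 0.27·0.16402 + 0.55·0.098452 = 0.104267.
P(1 | observation) = 0.00583322 / 0.104267 = 0.0559449.

0.056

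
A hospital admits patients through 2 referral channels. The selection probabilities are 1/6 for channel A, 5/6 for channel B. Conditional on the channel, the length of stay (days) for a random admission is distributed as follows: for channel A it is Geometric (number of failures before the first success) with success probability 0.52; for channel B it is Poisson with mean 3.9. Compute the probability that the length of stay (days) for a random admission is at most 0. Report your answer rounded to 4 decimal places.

0.1035

Conditional on each channel, P(X ≤ 0): A: 0.52; B: 0.0202419.
By total probability, P(X ≤ 0) = 0.166667·0.52 + 0.833333·0.0202419 = 0.103535.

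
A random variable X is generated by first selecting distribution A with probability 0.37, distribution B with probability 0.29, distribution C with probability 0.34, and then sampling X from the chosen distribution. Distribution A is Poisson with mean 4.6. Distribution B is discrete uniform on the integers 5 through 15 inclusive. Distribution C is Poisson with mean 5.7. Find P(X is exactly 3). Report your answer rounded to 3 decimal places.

0.095

Conditional on each component, P(X = 3): A: 0.163068; B: 0; C: 0.103275.
By total probability, P(X = 3) = 0.37·0.163068 + 0.29·0 + 0.34·0.103275 = 0.0954485.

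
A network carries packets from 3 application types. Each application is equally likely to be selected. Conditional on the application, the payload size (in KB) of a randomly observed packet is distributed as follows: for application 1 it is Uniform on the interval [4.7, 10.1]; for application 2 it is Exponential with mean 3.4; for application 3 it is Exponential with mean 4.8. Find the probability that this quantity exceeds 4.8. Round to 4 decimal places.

Conditional on each application, P(X > 4.8): 1: 0.981481; 2: 0.243713; 3: 0.367879.
By total probability, P(X > 4.8) = 0.333333·0.981481 + 0.333333·0.243713 + 0.333333·0.367879 = 0.531025.

0.5310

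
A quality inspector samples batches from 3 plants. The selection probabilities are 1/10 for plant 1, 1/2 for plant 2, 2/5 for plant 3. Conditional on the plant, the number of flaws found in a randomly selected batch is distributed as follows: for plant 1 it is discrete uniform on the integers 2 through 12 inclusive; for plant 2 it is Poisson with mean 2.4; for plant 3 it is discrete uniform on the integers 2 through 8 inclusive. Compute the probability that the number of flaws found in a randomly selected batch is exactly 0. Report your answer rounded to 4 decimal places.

0.0454

Conditional on each plant, P(X = 0): 1: 0; 2: 0.090718; 3: 0.
By total probability, P(X = 0) = 0.1·0 + 0.5·0.090718 + 0.4·0 = 0.045359.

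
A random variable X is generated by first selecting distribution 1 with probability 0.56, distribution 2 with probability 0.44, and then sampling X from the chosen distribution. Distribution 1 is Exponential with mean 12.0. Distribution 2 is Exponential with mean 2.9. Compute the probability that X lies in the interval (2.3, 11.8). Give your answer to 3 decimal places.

0.444

Conditional on each component, P(2.3 < X < 11.8): 1: 0.45152; 2: 0.435343.
By total probability, P(2.3 < X < 11.8) = 0.56·0.45152 + 0.44·0.435343 = 0.444402.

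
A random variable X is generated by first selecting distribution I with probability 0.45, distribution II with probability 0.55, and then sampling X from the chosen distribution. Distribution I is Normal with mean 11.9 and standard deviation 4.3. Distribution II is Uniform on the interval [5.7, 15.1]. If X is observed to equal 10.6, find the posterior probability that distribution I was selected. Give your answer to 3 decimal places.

0.405

Likelihoods f(10.6 | ·): I: 0.0886327; II: 0.106383.
Posterior ∝ prior × likelihood. Numerator for I: 0.45·0.0886327 = 0.0398847.
Normalizing constant: 0.45·0.0886327 + 0.55·0.106383 = 0.0983954.
P(I | observation) = 0.0398847 / 0.0983954 = 0.405352.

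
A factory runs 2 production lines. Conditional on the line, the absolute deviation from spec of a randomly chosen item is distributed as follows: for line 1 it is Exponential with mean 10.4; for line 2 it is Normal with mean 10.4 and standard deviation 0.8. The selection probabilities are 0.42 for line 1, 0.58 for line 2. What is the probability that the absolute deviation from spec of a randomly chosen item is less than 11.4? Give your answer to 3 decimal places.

Conditional on each line, P(X < 11.4): 1: 0.665846; 2: 0.89435.
By total probability, P(X < 11.4) = 0.42·0.665846 + 0.58·0.89435 = 0.798379.

0.798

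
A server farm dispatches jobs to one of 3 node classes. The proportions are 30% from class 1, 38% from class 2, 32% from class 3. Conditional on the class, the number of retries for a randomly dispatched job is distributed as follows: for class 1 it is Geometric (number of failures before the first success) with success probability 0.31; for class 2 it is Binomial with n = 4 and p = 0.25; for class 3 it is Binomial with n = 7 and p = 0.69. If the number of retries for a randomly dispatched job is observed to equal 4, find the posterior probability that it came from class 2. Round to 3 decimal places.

Likelihoods P(X=4 | ·): 1: 0.0702681; 2: 0.00390625; 3: 0.236347.
Posterior ∝ prior × likelihood. Numerator for 2: 0.38·0.00390625 = 0.00148438.
Normalizing constant: 0.3·0.0702681 + 0.38·0.00390625 + 0.32·0.236347 = 0.0981957.
P(2 | observation) = 0.00148438 / 0.0981957 = 0.0151165.

0.015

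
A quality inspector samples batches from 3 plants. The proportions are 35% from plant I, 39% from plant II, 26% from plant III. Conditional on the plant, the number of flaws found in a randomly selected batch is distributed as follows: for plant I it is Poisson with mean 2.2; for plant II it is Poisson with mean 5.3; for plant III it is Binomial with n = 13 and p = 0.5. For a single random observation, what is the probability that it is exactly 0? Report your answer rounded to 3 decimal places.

0.041

Conditional on each plant, P(X = 0): I: 0.110803; II: 0.00499159; III: 0.00012207.
By total probability, P(X = 0) = 0.35·0.110803 + 0.39·0.00499159 + 0.26·0.00012207 = 0.0407596.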